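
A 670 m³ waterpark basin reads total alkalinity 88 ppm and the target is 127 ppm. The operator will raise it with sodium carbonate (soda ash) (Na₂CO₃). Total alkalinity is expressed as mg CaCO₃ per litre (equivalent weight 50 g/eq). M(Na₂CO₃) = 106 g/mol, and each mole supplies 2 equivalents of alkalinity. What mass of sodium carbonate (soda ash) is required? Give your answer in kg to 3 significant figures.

Volume: 670 m³ = 670,000 L.
Alkalinity to add: (127 − 88) = 39 mg/L as CaCO₃ × 670,000 L = 26,130 g as CaCO₃.
Equivalents: 26,130 g ÷ 50 g/eq = 522.6 eq.
Each mole of Na₂CO₃ supplies 2 eq, so 522.6 / 2 = 261.3 mol.
Mass: 261.3 mol × 106 g/mol = 27,700 g.

27.7 kg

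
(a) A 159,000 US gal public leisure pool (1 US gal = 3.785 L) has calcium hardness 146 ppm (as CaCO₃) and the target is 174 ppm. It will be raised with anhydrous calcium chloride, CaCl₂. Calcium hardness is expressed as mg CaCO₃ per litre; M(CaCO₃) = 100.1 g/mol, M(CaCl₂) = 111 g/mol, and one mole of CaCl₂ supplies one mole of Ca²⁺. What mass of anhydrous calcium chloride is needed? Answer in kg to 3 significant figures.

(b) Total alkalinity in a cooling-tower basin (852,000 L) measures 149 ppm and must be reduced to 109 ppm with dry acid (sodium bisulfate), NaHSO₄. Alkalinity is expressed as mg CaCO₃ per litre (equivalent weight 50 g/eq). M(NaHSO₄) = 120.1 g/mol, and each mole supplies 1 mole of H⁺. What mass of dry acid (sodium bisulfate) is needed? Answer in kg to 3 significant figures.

(a) Volume: 159,000 US gal × 3.785 L/gal = 601,815 L.
(a) Hardness to add: (174 − 146) = 28 mg/L as CaCO₃ × 601,815 L = 16,850 g as CaCO₃.
(a) Moles of Ca²⁺ (1 mol Ca²⁺ ≡ 1 mol CaCO₃): 16,850 / 100.1 g/mol = 168.3 mol.
(a) Mass of CaCl₂: 168.3 × 111 = 18,690 g.

(b) Alkalinity to neutralize: (149 − 109) = 40 mg/L as CaCO₃ × 852,000 L = 34,080 g as CaCO₃.
(b) Equivalents of H⁺ required: 34,080 ÷ 50 g/eq = 681.6 eq = 681.6 mol NaHSO₄.
(b) Mass of NaHSO₄: 681.6 × 120.1 = 81,860 g.

(a) 18.7 kg; (b) 81.9 kg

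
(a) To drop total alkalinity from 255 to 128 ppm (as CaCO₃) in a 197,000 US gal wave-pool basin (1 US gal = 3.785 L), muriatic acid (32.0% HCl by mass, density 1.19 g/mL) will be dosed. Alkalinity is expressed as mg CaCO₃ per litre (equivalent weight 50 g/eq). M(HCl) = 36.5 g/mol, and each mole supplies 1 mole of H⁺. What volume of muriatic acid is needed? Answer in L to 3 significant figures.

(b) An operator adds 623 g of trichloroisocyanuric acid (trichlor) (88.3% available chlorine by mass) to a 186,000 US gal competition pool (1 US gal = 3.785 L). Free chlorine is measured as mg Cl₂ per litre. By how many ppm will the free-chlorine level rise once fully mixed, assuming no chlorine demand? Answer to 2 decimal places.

(a) 182 L; (b) 0.78 ppm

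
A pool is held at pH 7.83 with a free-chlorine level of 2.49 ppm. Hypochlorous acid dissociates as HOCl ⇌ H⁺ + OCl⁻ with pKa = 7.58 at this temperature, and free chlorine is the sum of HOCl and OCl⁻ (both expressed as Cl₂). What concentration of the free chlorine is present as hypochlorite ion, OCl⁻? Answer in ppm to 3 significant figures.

[OCl⁻]/[HOCl] = 10^(pH − pKa) = 10^(7.83 − 7.58) = 10^0.25 = 1.778.
Fraction as HOCl = 1 / (1 + 1.778) = 0.3599.
OCl⁻ = (1 − 0.3599) × 2.49 ppm = 1.594 ppm.

1.59 ppm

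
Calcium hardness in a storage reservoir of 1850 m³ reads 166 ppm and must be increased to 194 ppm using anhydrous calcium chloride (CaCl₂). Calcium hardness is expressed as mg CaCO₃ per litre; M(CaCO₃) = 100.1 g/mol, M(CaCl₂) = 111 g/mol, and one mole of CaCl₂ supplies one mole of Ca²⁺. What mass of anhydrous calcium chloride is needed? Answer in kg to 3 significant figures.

Volume: 1850 m³ = 1,850,000 L.
Hardness to add: (194 − 166) = 28 mg/L as CaCO₃ × 1,850,000 L = 51,800 g as CaCO₃.
Moles of Ca²⁺ (1 mol Ca²⁺ ≡ 1 mol CaCO₃): 51,800 / 100.1 g/mol = 517.5 mol.
Mass of CaCl₂: 517.5 × 111 = 57,440 g.

57.4 kg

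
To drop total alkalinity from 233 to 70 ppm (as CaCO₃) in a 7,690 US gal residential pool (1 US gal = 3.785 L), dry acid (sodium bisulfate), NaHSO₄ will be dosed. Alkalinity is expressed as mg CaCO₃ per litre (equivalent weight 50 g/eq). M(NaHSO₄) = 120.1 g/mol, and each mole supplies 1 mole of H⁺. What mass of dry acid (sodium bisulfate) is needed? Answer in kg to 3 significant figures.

Volume: 7,690 US gal × 3.785 L/gal = 29,107 L.
Alkalinity to neutralize: (233 − 70) = 163 mg/L as CaCO₃ × 29,107 L = 4744 g as CaCO₃.
Equivalents of H⁺ required: 4744 ÷ 50 g/eq = 94.89 eq = 94.89 mol NaHSO₄.
Mass of NaHSO₄: 94.89 × 120.1 = 11,400 g.

11.4 kg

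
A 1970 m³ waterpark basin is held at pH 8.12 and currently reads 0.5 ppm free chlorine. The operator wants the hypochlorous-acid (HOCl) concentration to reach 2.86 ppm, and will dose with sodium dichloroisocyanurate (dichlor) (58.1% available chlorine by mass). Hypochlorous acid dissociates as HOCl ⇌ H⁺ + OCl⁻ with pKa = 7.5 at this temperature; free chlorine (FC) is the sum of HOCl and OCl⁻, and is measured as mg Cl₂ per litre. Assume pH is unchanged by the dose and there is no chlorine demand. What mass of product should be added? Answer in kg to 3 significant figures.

Volume: 1970 m³ = 1,970,000 L.
[OCl⁻]/[HOCl] = 10^(pH − pKa) = 10^(8.12 − 7.5) = 4.169; fraction as HOCl = 1/(1 + 4.169) = 0.1935.
Free chlorine required for 2.86 ppm HOCl: 2.86 / 0.1935 = 14.78 ppm.
FC to add: 14.78 − 0.5 = 14.28 mg/L as Cl₂.
Cl₂ equivalent: 14.28 mg/L × 1,970,000 L = 28,140 g.
Product at 58.1% available Cl: 28,140 / 0.581 = 48,430 g.

48.4 kg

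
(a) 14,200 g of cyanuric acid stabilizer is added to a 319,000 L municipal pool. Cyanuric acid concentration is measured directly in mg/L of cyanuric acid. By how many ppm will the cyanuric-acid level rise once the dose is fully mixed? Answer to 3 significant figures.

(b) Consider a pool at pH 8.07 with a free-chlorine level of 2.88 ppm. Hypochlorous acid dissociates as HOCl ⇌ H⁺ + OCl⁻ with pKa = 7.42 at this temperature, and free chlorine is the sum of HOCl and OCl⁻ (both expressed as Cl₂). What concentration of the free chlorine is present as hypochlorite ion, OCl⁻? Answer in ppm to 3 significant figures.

(a) 44.5 ppm; (b) 2.35 ppm

(a) Rise: 14,200 g / 319,000 L × 1000 = 44.51 mg/L.

(b) [OCl⁻]/[HOCl] = 10^(pH − pKa) = 10^(8.07 − 7.42) = 10^0.65 = 4.467.
(b) Fraction as HOCl = 1 / (1 + 4.467) = 0.1829.
(b) OCl⁻ = (1 − 0.1829) × 2.88 ppm = 2.353 ppm.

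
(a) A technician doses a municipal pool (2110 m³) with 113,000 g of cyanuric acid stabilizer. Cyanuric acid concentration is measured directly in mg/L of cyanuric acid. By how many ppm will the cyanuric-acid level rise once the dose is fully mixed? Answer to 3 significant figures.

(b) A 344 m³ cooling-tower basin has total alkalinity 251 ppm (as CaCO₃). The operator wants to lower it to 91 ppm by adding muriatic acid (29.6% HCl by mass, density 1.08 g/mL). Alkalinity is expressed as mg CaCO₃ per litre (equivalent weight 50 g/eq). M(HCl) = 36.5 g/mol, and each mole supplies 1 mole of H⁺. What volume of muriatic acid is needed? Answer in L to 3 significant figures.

(a) 53.6 ppm; (b) 126 L

(a) Volume: 2110 m³ = 2,110,000 L.
(a) Rise: 113,000 g / 2,110,000 L × 1000 = 53.55 mg/L.

(b) Volume: 344 m³ = 344,000 L.
(b) Alkalinity to neutralize: (251 − 91) = 160 mg/L as CaCO₃ × 344,000 L = 55,040 g as CaCO₃.
(b) Equivalents of H⁺ required: 55,040 ÷ 50 g/eq = 1101 eq = 1101 mol HCl.
(b) Mass of HCl: 1101 × 36.5 = 40,180 g.
(b) Mass of 29.6% solution: 40,180 / 0.296 = 135,700 g.
(b) Volume: 135,700 g ÷ 1.08 g/mL = 125,700 mL.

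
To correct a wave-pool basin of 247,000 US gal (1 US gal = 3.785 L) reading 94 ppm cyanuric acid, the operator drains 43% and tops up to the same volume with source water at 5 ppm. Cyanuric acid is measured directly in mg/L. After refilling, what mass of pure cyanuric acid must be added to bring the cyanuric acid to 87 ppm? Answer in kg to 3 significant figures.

29.2 kg

Volume: 247,000 US gal × 3.785 L/gal = 934,895 L.
After draining 43% and refilling: 94 × 0.57 + 5 × 0.43 = 55.73 ppm.
Deficit to target: 87 − 55.73 = 31.27 mg/L.
Mass: 31.27 mg/L × 934,895 L = 29,230 g cyanuric acid.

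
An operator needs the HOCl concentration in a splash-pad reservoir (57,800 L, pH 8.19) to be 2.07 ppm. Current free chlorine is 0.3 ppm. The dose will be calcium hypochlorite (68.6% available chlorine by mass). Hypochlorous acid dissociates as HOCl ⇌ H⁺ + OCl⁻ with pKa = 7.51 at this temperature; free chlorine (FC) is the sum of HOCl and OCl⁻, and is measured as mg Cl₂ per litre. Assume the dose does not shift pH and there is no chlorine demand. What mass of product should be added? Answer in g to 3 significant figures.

984 g

[OCl⁻]/[HOCl] = 10^(pH − pKa) = 10^(8.19 − 7.51) = 4.786; fraction as HOCl = 1/(1 + 4.786) = 0.1728.
Free chlorine required for 2.07 ppm HOCl: 2.07 / 0.1728 = 11.98 ppm.
FC to add: 11.98 − 0.3 = 11.68 mg/L as Cl₂.
Cl₂ equivalent: 11.68 mg/L × 57,800 L = 675 g.
Product at 68.6% available Cl: 675 / 0.686 = 983.9 g.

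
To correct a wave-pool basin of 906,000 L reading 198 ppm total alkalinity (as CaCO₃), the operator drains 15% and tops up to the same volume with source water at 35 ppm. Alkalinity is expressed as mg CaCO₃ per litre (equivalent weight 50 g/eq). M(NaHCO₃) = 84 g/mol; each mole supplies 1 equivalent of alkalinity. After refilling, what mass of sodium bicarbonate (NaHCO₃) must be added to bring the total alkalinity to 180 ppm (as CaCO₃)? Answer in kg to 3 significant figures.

9.82 kg

After draining 15% and refilling: 198 × 0.85 + 35 × 0.15 = 173.55 ppm.
Deficit to target: 180 − 173.55 = 6.45 mg/L.
As CaCO₃: 6.45 mg/L × 906,000 L = 5844 g; ÷ 50 g/eq ÷ 1 = 116.9 mol NaHCO₃.
Mass: 116.9 × 84 = 9817 g.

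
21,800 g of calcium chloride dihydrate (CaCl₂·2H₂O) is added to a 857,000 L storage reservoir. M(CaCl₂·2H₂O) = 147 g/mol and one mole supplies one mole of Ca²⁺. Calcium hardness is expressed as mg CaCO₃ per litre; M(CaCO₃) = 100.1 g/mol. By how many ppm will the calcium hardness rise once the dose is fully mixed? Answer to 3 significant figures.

17.3 ppm

Moles of Ca²⁺: 21,800 g ÷ 147 g/mol = 148.3 mol.
As CaCO₃: 148.3 mol × 100.1 g/mol = 14,840 g.
Rise: 14,840 g / 857,000 L × 1000 = 17.32 mg/L.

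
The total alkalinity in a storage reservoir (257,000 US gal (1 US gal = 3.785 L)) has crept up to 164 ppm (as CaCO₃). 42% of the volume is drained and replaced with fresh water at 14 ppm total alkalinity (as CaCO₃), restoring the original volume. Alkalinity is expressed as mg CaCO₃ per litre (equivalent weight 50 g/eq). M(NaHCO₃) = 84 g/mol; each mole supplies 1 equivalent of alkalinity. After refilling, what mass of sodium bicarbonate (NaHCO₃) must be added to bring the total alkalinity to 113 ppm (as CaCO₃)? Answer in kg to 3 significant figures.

19.6 kg

Volume: 257,000 US gal × 3.785 L/gal = 972,745 L.
After draining 42% and refilling: 164 × 0.58 + 14 × 0.42 = 101 ppm.
Deficit to target: 113 − 101 = 12 mg/L.
As CaCO₃: 12 mg/L × 972,745 L = 11,670 g; ÷ 50 g/eq ÷ 1 = 233.5 mol NaHCO₃.
Mass: 233.5 × 84 = 19,610 g.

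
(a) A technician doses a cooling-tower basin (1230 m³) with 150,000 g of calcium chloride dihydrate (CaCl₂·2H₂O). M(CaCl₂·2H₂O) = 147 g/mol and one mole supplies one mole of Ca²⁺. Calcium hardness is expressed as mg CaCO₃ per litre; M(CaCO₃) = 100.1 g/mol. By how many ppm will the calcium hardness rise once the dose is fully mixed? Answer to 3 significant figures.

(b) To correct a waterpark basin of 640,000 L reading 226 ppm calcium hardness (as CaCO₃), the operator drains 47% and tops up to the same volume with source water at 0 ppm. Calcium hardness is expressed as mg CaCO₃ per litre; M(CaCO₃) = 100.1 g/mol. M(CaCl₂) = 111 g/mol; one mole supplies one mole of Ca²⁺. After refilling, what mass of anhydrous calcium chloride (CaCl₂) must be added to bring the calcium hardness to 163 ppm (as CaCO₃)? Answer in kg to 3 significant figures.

(a) Volume: 1230 m³ = 1,230,000 L.
(a) Moles of Ca²⁺: 150,000 g ÷ 147 g/mol = 1020 mol.
(a) As CaCO₃: 1020 mol × 100.1 g/mol = 102,100 g.
(a) Rise: 102,100 g / 1,230,000 L × 1000 = 83.04 mg/L.

(b) After draining 47% and refilling: 226 × 0.53 + 0 × 0.47 = 119.78 ppm.
(b) Deficit to target: 163 − 119.78 = 43.22 mg/L.
(b) As CaCO₃: 43.22 mg/L × 640,000 L = 27,660 g; ÷ 100.1 = 276.3 mol Ca²⁺.
(b) Mass: 276.3 × 111 = 30,670 g.

(a) 83.0 ppm; (b) 30.7 kg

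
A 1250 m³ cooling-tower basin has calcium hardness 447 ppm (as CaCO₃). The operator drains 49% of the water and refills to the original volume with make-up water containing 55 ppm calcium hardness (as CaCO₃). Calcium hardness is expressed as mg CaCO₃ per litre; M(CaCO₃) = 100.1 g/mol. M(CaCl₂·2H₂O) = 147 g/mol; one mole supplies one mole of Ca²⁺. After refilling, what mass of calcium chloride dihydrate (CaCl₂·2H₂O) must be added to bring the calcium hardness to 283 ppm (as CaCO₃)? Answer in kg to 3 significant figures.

51.5 kg

Volume: 1250 m³ = 1,250,000 L.
After draining 49% and refilling: 447 × 0.51 + 55 × 0.49 = 254.92 ppm.
Deficit to target: 283 − 254.92 = 28.08 mg/L.
As CaCO₃: 28.08 mg/L × 1,250,000 L = 35,100 g; ÷ 100.1 = 350.6 mol Ca²⁺.
Mass: 350.6 × 147 = 51,550 g.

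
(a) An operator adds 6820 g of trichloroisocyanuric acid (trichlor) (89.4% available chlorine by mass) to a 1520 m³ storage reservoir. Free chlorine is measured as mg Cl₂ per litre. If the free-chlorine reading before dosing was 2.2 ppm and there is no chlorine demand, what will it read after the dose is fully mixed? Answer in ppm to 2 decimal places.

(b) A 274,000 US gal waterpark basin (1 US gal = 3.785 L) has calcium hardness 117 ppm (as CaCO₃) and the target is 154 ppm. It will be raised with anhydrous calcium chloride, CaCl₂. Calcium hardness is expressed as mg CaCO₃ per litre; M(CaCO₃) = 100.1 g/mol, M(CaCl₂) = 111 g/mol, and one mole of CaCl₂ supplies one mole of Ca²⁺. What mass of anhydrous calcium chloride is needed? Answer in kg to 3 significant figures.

(a) Volume: 1520 m³ = 1,520,000 L.
(a) Available chlorine delivered: 6820 g × 0.894 = 6097 g as Cl₂.
(a) Concentration rise: 6097 g / 1,520,000 L = 4.011 mg/L = 4.01 ppm.
(a) Final FC: 2.2 + 4.01 = 6.21 ppm.

(b) Volume: 274,000 US gal × 3.785 L/gal = 1,037,090 L.
(b) Hardness to add: (154 − 117) = 37 mg/L as CaCO₃ × 1,037,090 L = 38,370 g as CaCO₃.
(b) Moles of Ca²⁺ (1 mol Ca²⁺ ≡ 1 mol CaCO₃): 38,370 / 100.1 g/mol = 383.3 mol.
(b) Mass of CaCl₂: 383.3 × 111 = 42,550 g.

(a) 6.21 ppm; (b) 42.6 kg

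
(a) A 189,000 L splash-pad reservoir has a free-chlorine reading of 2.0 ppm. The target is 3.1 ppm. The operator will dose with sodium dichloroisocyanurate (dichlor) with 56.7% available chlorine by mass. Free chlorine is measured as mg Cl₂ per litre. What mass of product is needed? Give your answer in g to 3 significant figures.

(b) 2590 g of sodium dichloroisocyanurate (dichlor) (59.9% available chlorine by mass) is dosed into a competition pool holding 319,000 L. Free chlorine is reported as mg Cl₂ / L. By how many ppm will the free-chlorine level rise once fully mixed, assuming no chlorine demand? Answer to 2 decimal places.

(a) 367 g; (b) 4.86 ppm

(a) Chlorine deficit: 3.1 − 2.0 = 1.1 ppm = 1.1 mg/L as Cl₂.
(a) Cl₂ equivalent needed: 1.1 mg/L × 189,000 L = 207,900 mg = 207.9 g.
(a) Product at 56.7% available chlorine: 207.9 / 0.567 = 366.7 g.

(b) Available chlorine delivered: 2590 g × 0.599 = 1551 g as Cl₂.
(b) Concentration rise: 1551 g / 319,000 L = 4.863 mg/L = 4.86 ppm.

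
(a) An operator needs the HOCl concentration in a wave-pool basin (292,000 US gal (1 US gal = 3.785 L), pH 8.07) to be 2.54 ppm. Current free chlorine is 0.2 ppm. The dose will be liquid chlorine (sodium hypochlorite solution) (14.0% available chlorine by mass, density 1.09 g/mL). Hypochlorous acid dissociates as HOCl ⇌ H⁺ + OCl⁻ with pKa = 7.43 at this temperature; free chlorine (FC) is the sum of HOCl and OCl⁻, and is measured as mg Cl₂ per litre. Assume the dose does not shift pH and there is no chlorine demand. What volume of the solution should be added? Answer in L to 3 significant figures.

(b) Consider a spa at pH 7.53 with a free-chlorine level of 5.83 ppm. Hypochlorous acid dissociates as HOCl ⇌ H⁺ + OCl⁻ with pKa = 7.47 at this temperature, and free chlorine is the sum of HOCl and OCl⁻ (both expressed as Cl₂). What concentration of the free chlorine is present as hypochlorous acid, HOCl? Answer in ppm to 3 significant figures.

(a) Volume: 292,000 US gal × 3.785 L/gal = 1,105,220 L.
(a) [OCl⁻]/[HOCl] = 10^(pH − pKa) = 10^(8.07 − 7.43) = 4.365; fraction as HOCl = 1/(1 + 4.365) = 0.1864.
(a) Free chlorine required for 2.54 ppm HOCl: 2.54 / 0.1864 = 13.63 ppm.
(a) FC to add: 13.63 − 0.2 = 13.43 mg/L as Cl₂.
(a) Cl₂ equivalent: 13.43 mg/L × 1,105,220 L = 14,840 g.
(a) Product at 14.0% available Cl: 14,840 / 0.14 = 106,000 g.
(a) Volume: 106,000 g ÷ 1.09 g/mL = 97,250 mL.

(b) [OCl⁻]/[HOCl] = 10^(pH − pKa) = 10^(7.53 − 7.47) = 10^0.06 = 1.148.
(b) Fraction as HOCl = 1 / (1 + 1.148) = 0.4655.
(b) HOCl = 0.4655 × 5.83 ppm = 2.714 ppm.

(a) 97.2 L; (b) 2.71 ppm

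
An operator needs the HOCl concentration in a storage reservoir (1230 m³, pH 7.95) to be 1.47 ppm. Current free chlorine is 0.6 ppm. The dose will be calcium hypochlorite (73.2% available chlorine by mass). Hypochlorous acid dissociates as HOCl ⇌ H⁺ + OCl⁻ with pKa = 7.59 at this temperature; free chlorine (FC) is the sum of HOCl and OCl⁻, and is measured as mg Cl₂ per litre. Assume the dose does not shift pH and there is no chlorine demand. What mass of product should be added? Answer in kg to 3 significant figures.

7.12 kg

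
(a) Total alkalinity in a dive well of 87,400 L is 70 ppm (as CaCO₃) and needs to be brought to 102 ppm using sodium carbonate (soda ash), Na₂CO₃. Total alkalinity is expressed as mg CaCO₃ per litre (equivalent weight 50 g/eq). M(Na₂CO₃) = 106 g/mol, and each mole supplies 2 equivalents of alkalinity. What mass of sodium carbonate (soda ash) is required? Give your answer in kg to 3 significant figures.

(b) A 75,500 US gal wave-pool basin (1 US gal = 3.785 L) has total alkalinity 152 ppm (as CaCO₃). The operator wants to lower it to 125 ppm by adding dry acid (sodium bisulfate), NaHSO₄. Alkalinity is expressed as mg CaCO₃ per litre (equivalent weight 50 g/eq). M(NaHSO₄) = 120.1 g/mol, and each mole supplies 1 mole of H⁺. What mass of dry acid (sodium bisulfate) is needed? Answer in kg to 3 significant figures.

(a) Alkalinity to add: (102 − 70) = 32 mg/L as CaCO₃ × 87,400 L = 2797 g as CaCO₃.
(a) Equivalents: 2797 g ÷ 50 g/eq = 55.94 eq.
(a) Each mole of Na₂CO₃ supplies 2 eq, so 55.94 / 2 = 27.97 mol.
(a) Mass: 27.97 mol × 106 g/mol = 2965 g.

(b) Volume: 75,500 US gal × 3.785 L/gal = 285,768 L.
(b) Alkalinity to neutralize: (152 − 125) = 27 mg/L as CaCO₃ × 285,768 L = 7716 g as CaCO₃.
(b) Equivalents of H⁺ required: 7716 ÷ 50 g/eq = 154.3 eq = 154.3 mol NaHSO₄.
(b) Mass of NaHSO₄: 154.3 × 120.1 = 18,530 g.

(a) 2.96 kg; (b) 18.5 kg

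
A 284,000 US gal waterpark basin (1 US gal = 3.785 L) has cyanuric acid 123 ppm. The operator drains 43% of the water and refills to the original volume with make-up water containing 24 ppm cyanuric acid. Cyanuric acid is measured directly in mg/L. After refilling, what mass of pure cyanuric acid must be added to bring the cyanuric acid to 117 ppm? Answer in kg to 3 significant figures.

Volume: 284,000 US gal × 3.785 L/gal = 1,074,940 L.
After draining 43% and refilling: 123 × 0.57 + 24 × 0.43 = 80.43 ppm.
Deficit to target: 117 − 80.43 = 36.57 mg/L.
Mass: 36.57 mg/L × 1,074,940 L = 39,310 g cyanuric acid.

39.3 kg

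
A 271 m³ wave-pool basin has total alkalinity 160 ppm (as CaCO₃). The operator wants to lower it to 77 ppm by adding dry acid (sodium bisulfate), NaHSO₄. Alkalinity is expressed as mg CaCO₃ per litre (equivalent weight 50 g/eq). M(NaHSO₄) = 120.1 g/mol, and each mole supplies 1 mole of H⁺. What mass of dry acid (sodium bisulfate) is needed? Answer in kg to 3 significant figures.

Volume: 271 m³ = 271,000 L.
Alkalinity to neutralize: (160 − 77) = 83 mg/L as CaCO₃ × 271,000 L = 22,490 g as CaCO₃.
Equivalents of H⁺ required: 22,490 ÷ 50 g/eq = 449.9 eq = 449.9 mol NaHSO₄.
Mass of NaHSO₄: 449.9 × 120.1 = 54,030 g.

54.0 kg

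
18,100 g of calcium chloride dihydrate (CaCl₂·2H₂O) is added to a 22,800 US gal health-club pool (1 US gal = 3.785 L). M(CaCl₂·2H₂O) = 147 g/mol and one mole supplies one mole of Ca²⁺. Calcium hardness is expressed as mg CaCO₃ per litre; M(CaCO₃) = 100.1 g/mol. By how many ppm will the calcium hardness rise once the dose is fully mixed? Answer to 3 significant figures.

Volume: 22,800 US gal × 3.785 L/gal = 86,298 L.
Moles of Ca²⁺: 18,100 g ÷ 147 g/mol = 123.1 mol.
As CaCO₃: 123.1 mol × 100.1 g/mol = 12,330 g.
Rise: 12,330 g / 86,298 L × 1000 = 142.8 mg/L.

143 ppm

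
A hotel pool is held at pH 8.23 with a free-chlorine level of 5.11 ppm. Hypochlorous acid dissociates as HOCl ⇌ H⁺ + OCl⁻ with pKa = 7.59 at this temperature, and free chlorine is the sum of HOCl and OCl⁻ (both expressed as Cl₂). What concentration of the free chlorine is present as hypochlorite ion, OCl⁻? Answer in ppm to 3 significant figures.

[OCl⁻]/[HOCl] = 10^(pH − pKa) = 10^(8.23 − 7.59) = 10^0.64 = 4.365.
Fraction as HOCl = 1 / (1 + 4.365) = 0.1864.
OCl⁻ = (1 − 0.1864) × 5.11 ppm = 4.158 ppm.

4.16 ppm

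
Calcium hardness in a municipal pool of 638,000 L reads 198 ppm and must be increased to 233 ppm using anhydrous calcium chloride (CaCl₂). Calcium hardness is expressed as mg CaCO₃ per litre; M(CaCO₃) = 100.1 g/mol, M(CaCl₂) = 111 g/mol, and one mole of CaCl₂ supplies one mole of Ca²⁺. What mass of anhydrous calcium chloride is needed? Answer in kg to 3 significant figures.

Hardness to add: (233 − 198) = 35 mg/L as CaCO₃ × 638,000 L = 22,330 g as CaCO₃.
Moles of Ca²⁺ (1 mol Ca²⁺ ≡ 1 mol CaCO₃): 22,330 / 100.1 g/mol = 223.1 mol.
Mass of CaCl₂: 223.1 × 111 = 24,760 g.

24.8 kg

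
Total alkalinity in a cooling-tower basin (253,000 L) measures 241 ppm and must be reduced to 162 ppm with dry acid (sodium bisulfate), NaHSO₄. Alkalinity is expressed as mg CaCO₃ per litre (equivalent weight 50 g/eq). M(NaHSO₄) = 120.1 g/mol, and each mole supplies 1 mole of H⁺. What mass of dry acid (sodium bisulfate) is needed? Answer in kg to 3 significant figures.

Alkalinity to neutralize: (241 − 162) = 79 mg/L as CaCO₃ × 253,000 L = 19,990 g as CaCO₃.
Equivalents of H⁺ required: 19,990 ÷ 50 g/eq = 399.7 eq = 399.7 mol NaHSO₄.
Mass of NaHSO₄: 399.7 × 120.1 = 48,010 g.

48.0 kg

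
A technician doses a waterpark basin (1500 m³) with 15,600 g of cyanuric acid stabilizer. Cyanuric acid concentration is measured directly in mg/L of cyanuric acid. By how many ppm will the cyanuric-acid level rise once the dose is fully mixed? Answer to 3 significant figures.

10.4 ppm

Volume: 1500 m³ = 1,500,000 L.
Rise: 15,600 g / 1,500,000 L × 1000 = 10.4 mg/L.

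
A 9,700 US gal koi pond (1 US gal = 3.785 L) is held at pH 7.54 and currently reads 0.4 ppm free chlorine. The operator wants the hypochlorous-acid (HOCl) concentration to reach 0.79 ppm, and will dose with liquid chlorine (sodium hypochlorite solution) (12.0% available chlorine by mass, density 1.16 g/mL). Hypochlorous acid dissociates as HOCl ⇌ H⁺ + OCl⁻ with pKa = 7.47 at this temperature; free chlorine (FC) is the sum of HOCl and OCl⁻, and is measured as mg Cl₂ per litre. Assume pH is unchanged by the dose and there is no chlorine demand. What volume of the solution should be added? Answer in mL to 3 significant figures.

Volume: 9,700 US gal × 3.785 L/gal = 36,714 L.
[OCl⁻]/[HOCl] = 10^(pH − pKa) = 10^(7.54 − 7.47) = 1.175; fraction as HOCl = 1/(1 + 1.175) = 0.4598.
Free chlorine required for 0.79 ppm HOCl: 0.79 / 0.4598 = 1.718 ppm.
FC to add: 1.718 − 0.4 = 1.318 mg/L as Cl₂.
Cl₂ equivalent: 1.318 mg/L × 36,714 L = 48.4 g.
Product at 12.0% available Cl: 48.4 / 0.12 = 403.3 g.
Volume: 403.3 g ÷ 1.16 g/mL = 347.7 mL.

348 mL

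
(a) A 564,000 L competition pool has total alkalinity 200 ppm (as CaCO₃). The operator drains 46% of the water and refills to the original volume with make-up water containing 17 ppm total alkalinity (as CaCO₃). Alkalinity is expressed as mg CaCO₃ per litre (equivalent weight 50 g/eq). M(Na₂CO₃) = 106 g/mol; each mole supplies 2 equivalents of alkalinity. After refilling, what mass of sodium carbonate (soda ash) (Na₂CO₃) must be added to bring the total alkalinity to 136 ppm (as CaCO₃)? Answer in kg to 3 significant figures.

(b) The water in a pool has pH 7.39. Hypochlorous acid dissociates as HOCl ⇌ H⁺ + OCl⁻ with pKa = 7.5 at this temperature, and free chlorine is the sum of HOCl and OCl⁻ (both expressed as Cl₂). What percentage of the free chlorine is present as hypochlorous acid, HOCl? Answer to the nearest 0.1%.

(a) 12.1 kg; (b) 56.3%

(a) After draining 46% and refilling: 200 × 0.54 + 17 × 0.46 = 115.82 ppm.
(a) Deficit to target: 136 − 115.82 = 20.18 mg/L.
(a) As CaCO₃: 20.18 mg/L × 564,000 L = 11,380 g; ÷ 50 g/eq ÷ 2 = 113.8 mol Na₂CO₃.
(a) Mass: 113.8 × 106 = 12,060 g.

(b) [OCl⁻]/[HOCl] = 10^(pH − pKa) = 10^(7.39 − 7.5) = 10^-0.11 = 0.7762.
(b) Fraction as HOCl = 1 / (1 + 0.7762) = 0.563.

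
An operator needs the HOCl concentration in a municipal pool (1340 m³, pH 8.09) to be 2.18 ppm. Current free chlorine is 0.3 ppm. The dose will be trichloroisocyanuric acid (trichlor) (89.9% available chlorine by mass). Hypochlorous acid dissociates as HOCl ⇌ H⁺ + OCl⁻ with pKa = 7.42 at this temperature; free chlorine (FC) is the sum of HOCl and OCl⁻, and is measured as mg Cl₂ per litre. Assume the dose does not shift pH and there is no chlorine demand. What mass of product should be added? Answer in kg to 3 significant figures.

Volume: 1340 m³ = 1,340,000 L.
[OCl⁻]/[HOCl] = 10^(pH − pKa) = 10^(8.09 − 7.42) = 4.677; fraction as HOCl = 1/(1 + 4.677) = 0.1761.
Free chlorine required for 2.18 ppm HOCl: 2.18 / 0.1761 = 12.38 ppm.
FC to add: 12.38 − 0.3 = 12.08 mg/L as Cl₂.
Cl₂ equivalent: 12.08 mg/L × 1,340,000 L = 16,180 g.
Product at 89.9% available Cl: 16,180 / 0.899 = 18,000 g.

18.0 kg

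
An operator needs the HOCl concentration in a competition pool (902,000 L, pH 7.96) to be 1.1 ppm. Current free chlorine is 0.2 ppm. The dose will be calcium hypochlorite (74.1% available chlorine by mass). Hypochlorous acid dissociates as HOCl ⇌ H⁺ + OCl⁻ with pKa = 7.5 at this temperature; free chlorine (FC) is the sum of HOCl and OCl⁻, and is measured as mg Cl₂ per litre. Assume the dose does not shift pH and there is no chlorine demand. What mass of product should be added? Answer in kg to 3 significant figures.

4.96 kg

[OCl⁻]/[HOCl] = 10^(pH − pKa) = 10^(7.96 − 7.5) = 2.884; fraction as HOCl = 1/(1 + 2.884) = 0.2575.
Free chlorine required for 1.1 ppm HOCl: 1.1 / 0.2575 = 4.272 ppm.
FC to add: 4.272 − 0.2 = 4.072 mg/L as Cl₂.
Cl₂ equivalent: 4.072 mg/L × 902,000 L = 3673 g.
Product at 74.1% available Cl: 3673 / 0.741 = 4957 g.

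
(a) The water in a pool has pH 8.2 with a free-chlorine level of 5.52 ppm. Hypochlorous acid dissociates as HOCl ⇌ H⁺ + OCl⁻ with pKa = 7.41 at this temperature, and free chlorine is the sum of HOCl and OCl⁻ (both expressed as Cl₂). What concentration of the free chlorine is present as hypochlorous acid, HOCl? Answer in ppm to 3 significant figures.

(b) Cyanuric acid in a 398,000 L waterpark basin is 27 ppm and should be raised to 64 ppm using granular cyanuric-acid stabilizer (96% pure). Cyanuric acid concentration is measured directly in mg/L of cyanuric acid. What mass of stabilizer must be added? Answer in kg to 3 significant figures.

(a) 0.770 ppm; (b) 15.3 kg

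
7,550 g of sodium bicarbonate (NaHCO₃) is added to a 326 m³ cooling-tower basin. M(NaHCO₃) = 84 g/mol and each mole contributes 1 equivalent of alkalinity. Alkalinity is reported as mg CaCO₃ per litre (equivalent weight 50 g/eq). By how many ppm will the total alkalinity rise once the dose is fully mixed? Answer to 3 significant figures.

13.8 ppm

Volume: 326 m³ = 326,000 L.
Moles of NaHCO₃: 7,550 g ÷ 84 g/mol = 89.88 mol → 89.88 eq of alkalinity.
As CaCO₃: 89.88 eq × 50 g/eq = 4494 g.
Rise: 4494 g / 326,000 L × 1000 = 13.79 mg/L.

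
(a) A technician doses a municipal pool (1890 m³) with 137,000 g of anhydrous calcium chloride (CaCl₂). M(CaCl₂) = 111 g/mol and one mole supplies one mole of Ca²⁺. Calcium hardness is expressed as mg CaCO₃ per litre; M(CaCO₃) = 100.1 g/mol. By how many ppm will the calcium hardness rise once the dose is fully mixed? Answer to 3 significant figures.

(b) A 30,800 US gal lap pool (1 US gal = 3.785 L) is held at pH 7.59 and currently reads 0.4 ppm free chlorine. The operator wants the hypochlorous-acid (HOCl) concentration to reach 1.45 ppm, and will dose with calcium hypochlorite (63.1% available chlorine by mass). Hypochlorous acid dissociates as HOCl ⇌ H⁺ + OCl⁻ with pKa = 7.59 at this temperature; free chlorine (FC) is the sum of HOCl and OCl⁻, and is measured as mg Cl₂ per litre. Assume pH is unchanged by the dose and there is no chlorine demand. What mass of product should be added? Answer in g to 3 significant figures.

(a) 65.4 ppm; (b) 462 g

(a) Volume: 1890 m³ = 1,890,000 L.
(a) Moles of Ca²⁺: 137,000 g ÷ 111 g/mol = 1234 mol.
(a) As CaCO₃: 1234 mol × 100.1 g/mol = 123,500 g.
(a) Rise: 123,500 g / 1,890,000 L × 1000 = 65.37 mg/L.

(b) Volume: 30,800 US gal × 3.785 L/gal = 116,578 L.
(b) [OCl⁻]/[HOCl] = 10^(pH − pKa) = 10^(7.59 − 7.59) = 1; fraction as HOCl = 1/(1 + 1) = 0.5.
(b) Free chlorine required for 1.45 ppm HOCl: 1.45 / 0.5 = 2.9 ppm.
(b) FC to add: 2.9 − 0.4 = 2.5 mg/L as Cl₂.
(b) Cl₂ equivalent: 2.5 mg/L × 116,578 L = 291.4 g.
(b) Product at 63.1% available Cl: 291.4 / 0.631 = 461.9 g.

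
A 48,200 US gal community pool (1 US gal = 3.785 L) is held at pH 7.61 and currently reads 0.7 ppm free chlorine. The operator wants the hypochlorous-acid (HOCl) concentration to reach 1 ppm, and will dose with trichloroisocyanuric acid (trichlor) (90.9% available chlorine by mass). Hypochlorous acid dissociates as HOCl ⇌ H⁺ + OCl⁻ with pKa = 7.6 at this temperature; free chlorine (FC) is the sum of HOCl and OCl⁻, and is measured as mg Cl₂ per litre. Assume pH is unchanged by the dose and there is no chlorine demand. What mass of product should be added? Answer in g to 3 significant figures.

266 g

Volume: 48,200 US gal × 3.785 L/gal = 182,437 L.
[OCl⁻]/[HOCl] = 10^(pH − pKa) = 10^(7.61 − 7.6) = 1.023; fraction as HOCl = 1/(1 + 1.023) = 0.4942.
Free chlorine required for 1 ppm HOCl: 1 / 0.4942 = 2.023 ppm.
FC to add: 2.023 − 0.7 = 1.323 mg/L as Cl₂.
Cl₂ equivalent: 1.323 mg/L × 182,437 L = 241.4 g.
Product at 90.9% available Cl: 241.4 / 0.909 = 265.6 g.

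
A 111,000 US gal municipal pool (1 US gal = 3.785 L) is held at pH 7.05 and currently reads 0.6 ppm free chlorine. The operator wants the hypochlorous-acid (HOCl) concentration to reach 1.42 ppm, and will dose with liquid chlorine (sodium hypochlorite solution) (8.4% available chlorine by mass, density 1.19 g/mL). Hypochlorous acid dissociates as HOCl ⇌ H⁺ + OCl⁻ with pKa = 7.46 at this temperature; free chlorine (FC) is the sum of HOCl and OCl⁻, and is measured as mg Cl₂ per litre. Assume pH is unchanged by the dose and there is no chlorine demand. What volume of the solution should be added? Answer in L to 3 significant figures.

5.77 L

Volume: 111,000 US gal × 3.785 L/gal = 420,135 L.
[OCl⁻]/[HOCl] = 10^(pH − pKa) = 10^(7.05 − 7.46) = 0.389; fraction as HOCl = 1/(1 + 0.389) = 0.7199.
Free chlorine required for 1.42 ppm HOCl: 1.42 / 0.7199 = 1.972 ppm.
FC to add: 1.972 − 0.6 = 1.372 mg/L as Cl₂.
Cl₂ equivalent: 1.372 mg/L × 420,135 L = 576.6 g.
Product at 8.4% available Cl: 576.6 / 0.084 = 6864 g.
Volume: 6864 g ÷ 1.19 g/mL = 5768 mL.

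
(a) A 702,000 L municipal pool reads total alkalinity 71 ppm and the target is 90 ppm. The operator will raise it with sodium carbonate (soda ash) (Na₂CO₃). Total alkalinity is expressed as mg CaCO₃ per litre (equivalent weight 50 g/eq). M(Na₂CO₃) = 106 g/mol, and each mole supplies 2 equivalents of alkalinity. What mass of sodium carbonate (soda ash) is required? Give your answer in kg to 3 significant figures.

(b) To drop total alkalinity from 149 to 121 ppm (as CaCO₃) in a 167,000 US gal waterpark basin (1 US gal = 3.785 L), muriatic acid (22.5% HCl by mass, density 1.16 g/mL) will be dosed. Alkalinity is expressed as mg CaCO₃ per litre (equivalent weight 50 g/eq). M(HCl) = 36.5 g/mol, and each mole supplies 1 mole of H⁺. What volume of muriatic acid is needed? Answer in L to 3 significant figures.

(a) Alkalinity to add: (90 − 71) = 19 mg/L as CaCO₃ × 702,000 L = 13,340 g as CaCO₃.
(a) Equivalents: 13,340 g ÷ 50 g/eq = 266.8 eq.
(a) Each mole of Na₂CO₃ supplies 2 eq, so 266.8 / 2 = 133.4 mol.
(a) Mass: 133.4 mol × 106 g/mol = 14,140 g.

(b) Volume: 167,000 US gal × 3.785 L/gal = 632,095 L.
(b) Alkalinity to neutralize: (149 − 121) = 28 mg/L as CaCO₃ × 632,095 L = 17,700 g as CaCO₃.
(b) Equivalents of H⁺ required: 17,700 ÷ 50 g/eq = 354 eq = 354 mol HCl.
(b) Mass of HCl: 354 × 36.5 = 12,920 g.
(b) Mass of 22.5% solution: 12,920 / 0.225 = 57,420 g.
(b) Volume: 57,420 g ÷ 1.16 g/mL = 49,500 mL.

(a) 14.1 kg; (b) 49.5 L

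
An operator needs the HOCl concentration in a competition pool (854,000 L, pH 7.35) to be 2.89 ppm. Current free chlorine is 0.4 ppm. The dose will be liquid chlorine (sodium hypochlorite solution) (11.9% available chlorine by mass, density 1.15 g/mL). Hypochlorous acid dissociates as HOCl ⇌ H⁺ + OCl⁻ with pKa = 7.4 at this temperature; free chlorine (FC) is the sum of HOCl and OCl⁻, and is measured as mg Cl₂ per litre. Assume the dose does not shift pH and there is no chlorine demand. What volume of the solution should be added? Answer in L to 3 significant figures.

[OCl⁻]/[HOCl] = 10^(pH − pKa) = 10^(7.35 − 7.4) = 0.8913; fraction as HOCl = 1/(1 + 0.8913) = 0.5288.
Free chlorine required for 2.89 ppm HOCl: 2.89 / 0.5288 = 5.466 ppm.
FC to add: 5.466 − 0.4 = 5.066 mg/L as Cl₂.
Cl₂ equivalent: 5.066 mg/L × 854,000 L = 4326 g.
Product at 11.9% available Cl: 4326 / 0.119 = 36,350 g.
Volume: 36,350 g ÷ 1.15 g/mL = 31,610 mL.

31.6 L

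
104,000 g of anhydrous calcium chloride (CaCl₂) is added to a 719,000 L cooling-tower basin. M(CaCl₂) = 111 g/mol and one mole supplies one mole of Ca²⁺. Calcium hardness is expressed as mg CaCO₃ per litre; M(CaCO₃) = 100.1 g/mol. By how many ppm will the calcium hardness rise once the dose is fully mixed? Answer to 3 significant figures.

Moles of Ca²⁺: 104,000 g ÷ 111 g/mol = 936.9 mol.
As CaCO₃: 936.9 mol × 100.1 g/mol = 93,790 g.
Rise: 93,790 g / 719,000 L × 1000 = 130.4 mg/L.

130 ppm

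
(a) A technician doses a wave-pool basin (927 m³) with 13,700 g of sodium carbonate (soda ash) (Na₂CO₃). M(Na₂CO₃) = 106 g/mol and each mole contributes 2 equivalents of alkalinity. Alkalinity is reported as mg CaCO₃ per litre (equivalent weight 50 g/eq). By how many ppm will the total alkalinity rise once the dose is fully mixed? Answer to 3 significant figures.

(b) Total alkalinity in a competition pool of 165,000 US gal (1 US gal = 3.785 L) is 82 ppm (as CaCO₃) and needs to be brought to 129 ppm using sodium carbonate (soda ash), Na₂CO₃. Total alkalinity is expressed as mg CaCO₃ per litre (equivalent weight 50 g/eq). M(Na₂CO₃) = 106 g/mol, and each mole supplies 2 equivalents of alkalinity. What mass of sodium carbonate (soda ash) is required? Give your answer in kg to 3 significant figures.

(a) 13.9 ppm; (b) 31.1 kg

(a) Volume: 927 m³ = 927,000 L.
(a) Moles of Na₂CO₃: 13,700 g ÷ 106 g/mol = 129.2 mol → 258.5 eq of alkalinity.
(a) As CaCO₃: 258.5 eq × 50 g/eq = 12,920 g.
(a) Rise: 12,920 g / 927,000 L × 1000 = 13.94 mg/L.

(b) Volume: 165,000 US gal × 3.785 L/gal = 624,525 L.
(b) Alkalinity to add: (129 − 82) = 47 mg/L as CaCO₃ × 624,525 L = 29,350 g as CaCO₃.
(b) Equivalents: 29,350 g ÷ 50 g/eq = 587.1 eq.
(b) Each mole of Na₂CO₃ supplies 2 eq, so 587.1 / 2 = 293.5 mol.
(b) Mass: 293.5 mol × 106 g/mol = 31,110 g.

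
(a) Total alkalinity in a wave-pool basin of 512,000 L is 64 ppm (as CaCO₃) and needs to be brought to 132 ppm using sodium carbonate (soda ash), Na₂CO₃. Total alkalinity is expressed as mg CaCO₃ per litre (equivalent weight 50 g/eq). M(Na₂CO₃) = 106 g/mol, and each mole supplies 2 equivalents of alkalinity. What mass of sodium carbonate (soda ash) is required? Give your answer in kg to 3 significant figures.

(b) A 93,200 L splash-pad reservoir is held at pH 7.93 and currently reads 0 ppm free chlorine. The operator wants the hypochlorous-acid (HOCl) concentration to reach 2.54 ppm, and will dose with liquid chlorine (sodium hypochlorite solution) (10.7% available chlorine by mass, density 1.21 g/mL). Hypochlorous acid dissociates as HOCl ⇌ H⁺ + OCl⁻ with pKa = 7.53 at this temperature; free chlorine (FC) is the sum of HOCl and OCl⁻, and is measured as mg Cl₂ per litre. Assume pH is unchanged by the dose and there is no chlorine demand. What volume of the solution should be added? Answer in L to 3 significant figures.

(a) 36.9 kg; (b) 6.42 L

(a) Alkalinity to add: (132 − 64) = 68 mg/L as CaCO₃ × 512,000 L = 34,820 g as CaCO₃.
(a) Equivalents: 34,820 g ÷ 50 g/eq = 696.3 eq.
(a) Each mole of Na₂CO₃ supplies 2 eq, so 696.3 / 2 = 348.2 mol.
(a) Mass: 348.2 mol × 106 g/mol = 36,900 g.

(b) [OCl⁻]/[HOCl] = 10^(pH − pKa) = 10^(7.93 − 7.53) = 2.512; fraction as HOCl = 1/(1 + 2.512) = 0.2847.
(b) Free chlorine required for 2.54 ppm HOCl: 2.54 / 0.2847 = 8.92 ppm.
(b) FC to add: 8.92 − 0 = 8.92 mg/L as Cl₂.
(b) Cl₂ equivalent: 8.92 mg/L × 93,200 L = 831.4 g.
(b) Product at 10.7% available Cl: 831.4 / 0.107 = 7770 g.
(b) Volume: 7770 g ÷ 1.21 g/mL = 6421 mL.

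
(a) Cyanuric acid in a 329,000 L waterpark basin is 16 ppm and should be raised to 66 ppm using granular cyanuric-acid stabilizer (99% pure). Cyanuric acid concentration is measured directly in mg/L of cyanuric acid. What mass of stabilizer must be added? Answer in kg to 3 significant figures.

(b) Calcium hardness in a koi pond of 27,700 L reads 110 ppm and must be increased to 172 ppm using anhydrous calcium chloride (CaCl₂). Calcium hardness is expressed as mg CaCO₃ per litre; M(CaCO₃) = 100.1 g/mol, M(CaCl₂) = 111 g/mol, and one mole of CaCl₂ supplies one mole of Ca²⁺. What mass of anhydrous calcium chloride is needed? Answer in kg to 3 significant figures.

(a) 16.6 kg; (b) 1.90 kg

(a) CYA to add: (66 − 16) = 50 mg/L × 329,000 L = 16,450 g cyanuric acid.
(a) At 99% purity: 16,450 / 0.99 = 16,620 g product.

(b) Hardness to add: (172 − 110) = 62 mg/L as CaCO₃ × 27,700 L = 1717 g as CaCO₃.
(b) Moles of Ca²⁺ (1 mol Ca²⁺ ≡ 1 mol CaCO₃): 1717 / 100.1 g/mol = 17.16 mol.
(b) Mass of CaCl₂: 17.16 × 111 = 1904 g.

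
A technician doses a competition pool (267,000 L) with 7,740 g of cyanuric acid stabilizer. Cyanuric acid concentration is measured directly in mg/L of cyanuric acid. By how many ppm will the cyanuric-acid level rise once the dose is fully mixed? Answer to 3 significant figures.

Rise: 7,740 g / 267,000 L × 1000 = 28.99 mg/L.

29.0 ppm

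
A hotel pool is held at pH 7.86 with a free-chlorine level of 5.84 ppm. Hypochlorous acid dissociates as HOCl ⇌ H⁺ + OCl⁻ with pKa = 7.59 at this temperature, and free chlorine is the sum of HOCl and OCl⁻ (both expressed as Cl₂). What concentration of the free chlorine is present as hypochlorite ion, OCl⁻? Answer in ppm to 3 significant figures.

3.80 ppm

[OCl⁻]/[HOCl] = 10^(pH − pKa) = 10^(7.86 − 7.59) = 10^0.27 = 1.862.
Fraction as HOCl = 1 / (1 + 1.862) = 0.3494.
OCl⁻ = (1 − 0.3494) × 5.84 ppm = 3.8 ppm.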